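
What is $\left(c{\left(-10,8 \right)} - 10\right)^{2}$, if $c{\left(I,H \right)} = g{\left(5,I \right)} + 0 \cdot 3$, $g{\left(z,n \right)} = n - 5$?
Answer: $625$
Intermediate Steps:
$g{\left(z,n \right)} = -5 + n$ ($g{\left(z,n \right)} = n - 5 = -5 + n$)
$c{\left(I,H \right)} = -5 + I$ ($c{\left(I,H \right)} = \left(-5 + I\right) + 0 \cdot 3 = \left(-5 + I\right) + 0 = -5 + I$)
$\left(c{\left(-10,8 \right)} - 10\right)^{2} = \left(\left(-5 - 10\right) - 10\right)^{2} = \left(-15 - 10\right)^{2} = \left(-25\right)^{2} = 625$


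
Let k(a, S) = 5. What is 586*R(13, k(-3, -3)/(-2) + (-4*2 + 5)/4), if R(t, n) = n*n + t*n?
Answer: -148551/8 ≈ -18569.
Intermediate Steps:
R(t, n) = n**2 + n*t
586*R(13, k(-3, -3)/(-2) + (-4*2 + 5)/4) = 586*((5/(-2) + (-4*2 + 5)/4)*((5/(-2) + (-4*2 + 5)/4) + 13)) = 586*((5*(-1/2) + (-8 + 5)*(1/4))*((5*(-1/2) + (-8 + 5)*(1/4)) + 13)) = 586*((-5/2 - 3*1/4)*((-5/2 - 3*1/4) + 13)) = 586*((-5/2 - 3/4)*((-5/2 - 3/4) + 13)) = 586*(-13*(-13/4 + 13)/4) = 586*(-13/4*39/4) = 586*(-507/16) = -148551/8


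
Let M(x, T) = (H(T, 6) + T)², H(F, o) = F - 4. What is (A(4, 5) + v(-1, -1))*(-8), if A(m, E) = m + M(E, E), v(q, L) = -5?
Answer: -280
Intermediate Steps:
H(F, o) = -4 + F
M(x, T) = (-4 + 2*T)² (M(x, T) = ((-4 + T) + T)² = (-4 + 2*T)²)
A(m, E) = m + 4*(-2 + E)²
(A(4, 5) + v(-1, -1))*(-8) = ((4 + 4*(-2 + 5)²) - 5)*(-8) = ((4 + 4*3²) - 5)*(-8) = ((4 + 4*9) - 5)*(-8) = ((4 + 36) - 5)*(-8) = (40 - 5)*(-8) = 35*(-8) = -280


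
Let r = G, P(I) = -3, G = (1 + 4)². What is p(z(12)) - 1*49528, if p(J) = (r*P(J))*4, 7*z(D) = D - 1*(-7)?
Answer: -49828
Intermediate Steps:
G = 25 (G = 5² = 25)
z(D) = 1 + D/7 (z(D) = (D - 1*(-7))/7 = (D + 7)/7 = (7 + D)/7 = 1 + D/7)
r = 25
p(J) = -300 (p(J) = (25*(-3))*4 = -75*4 = -300)
p(z(12)) - 1*49528 = -300 - 1*49528 = -300 - 49528 = -49828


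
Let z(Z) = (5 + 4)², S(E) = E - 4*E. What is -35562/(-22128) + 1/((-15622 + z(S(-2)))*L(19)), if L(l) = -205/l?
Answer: 18882929007/11749617640 ≈ 1.6071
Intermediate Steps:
S(E) = -3*E
z(Z) = 81 (z(Z) = 9² = 81)
-35562/(-22128) + 1/((-15622 + z(S(-2)))*L(19)) = -35562/(-22128) + 1/((-15622 + 81)*((-205/19))) = -35562*(-1/22128) + 1/((-15541)*((-205*1/19))) = 5927/3688 - 1/(15541*(-205/19)) = 5927/3688 - 1/15541*(-19/205) = 5927/3688 + 19/3185905 = 18882929007/11749617640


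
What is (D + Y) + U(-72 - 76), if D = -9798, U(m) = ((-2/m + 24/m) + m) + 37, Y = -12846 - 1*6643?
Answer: -2175463/74 ≈ -29398.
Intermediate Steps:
Y = -19489 (Y = -12846 - 6643 = -19489)
U(m) = 37 + m + 22/m (U(m) = (22/m + m) + 37 = (m + 22/m) + 37 = 37 + m + 22/m)
(D + Y) + U(-72 - 76) = (-9798 - 19489) + (37 + (-72 - 76) + 22/(-72 - 76)) = -29287 + (37 - 148 + 22/(-148)) = -29287 + (37 - 148 + 22*(-1/148)) = -29287 + (37 - 148 - 11/74) = -29287 - 8225/74 = -2175463/74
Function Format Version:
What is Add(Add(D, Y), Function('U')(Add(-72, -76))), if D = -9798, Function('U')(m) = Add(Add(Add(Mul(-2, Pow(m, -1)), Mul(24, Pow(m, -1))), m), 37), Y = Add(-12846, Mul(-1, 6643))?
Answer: Rational(-2175463, 74) ≈ -29398.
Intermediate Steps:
Y = -19489 (Y = Add(-12846, -6643) = -19489)
Function('U')(m) = Add(37, m, Mul(22, Pow(m, -1))) (Function('U')(m) = Add(Add(Mul(22, Pow(m, -1)), m), 37) = Add(Add(m, Mul(22, Pow(m, -1))), 37) = Add(37, m, Mul(22, Pow(m, -1))))
Add(Add(D, Y), Function('U')(Add(-72, -76))) = Add(Add(-9798, -19489), Add(37, Add(-72, -76), Mul(22, Pow(Add(-72, -76), -1)))) = Add(-29287, Add(37, -148, Mul(22, Pow(-148, -1)))) = Add(-29287, Add(37, -148, Mul(22, Rational(-1, 148)))) = Add(-29287, Add(37, -148, Rational(-11, 74))) = Add(-29287, Rational(-8225, 74)) = Rational(-2175463, 74)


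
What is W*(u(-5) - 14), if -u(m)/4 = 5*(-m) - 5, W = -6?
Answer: 564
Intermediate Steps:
u(m) = 20 + 20*m (u(m) = -4*(5*(-m) - 5) = -4*(-5*m - 5) = -4*(-5 - 5*m) = 20 + 20*m)
W*(u(-5) - 14) = -6*((20 + 20*(-5)) - 14) = -6*((20 - 100) - 14) = -6*(-80 - 14) = -6*(-94) = 564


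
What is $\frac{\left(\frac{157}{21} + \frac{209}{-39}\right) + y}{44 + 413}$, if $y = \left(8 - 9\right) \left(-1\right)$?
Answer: $\frac{851}{124761} \approx 0.006821$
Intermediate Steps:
$y = 1$ ($y = \left(-1\right) \left(-1\right) = 1$)
$\frac{\left(\frac{157}{21} + \frac{209}{-39}\right) + y}{44 + 413} = \frac{\left(\frac{157}{21} + \frac{209}{-39}\right) + 1}{44 + 413} = \frac{\left(157 \cdot \frac{1}{21} + 209 \left(- \frac{1}{39}\right)\right) + 1}{457} = \left(\left(\frac{157}{21} - \frac{209}{39}\right) + 1\right) \frac{1}{457} = \left(\frac{578}{273} + 1\right) \frac{1}{457} = \frac{851}{273} \cdot \frac{1}{457} = \frac{851}{124761}$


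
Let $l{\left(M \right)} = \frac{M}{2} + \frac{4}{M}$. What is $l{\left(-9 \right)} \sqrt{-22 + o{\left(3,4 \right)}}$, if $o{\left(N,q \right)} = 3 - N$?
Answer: $- \frac{89 i \sqrt{22}}{18} \approx - 23.191 i$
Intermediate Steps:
$l{\left(M \right)} = \frac{M}{2} + \frac{4}{M}$ ($l{\left(M \right)} = M \frac{1}{2} + \frac{4}{M} = \frac{M}{2} + \frac{4}{M}$)
$l{\left(-9 \right)} \sqrt{-22 + o{\left(3,4 \right)}} = \left(\frac{1}{2} \left(-9\right) + \frac{4}{-9}\right) \sqrt{-22 + \left(3 - 3\right)} = \left(- \frac{9}{2} + 4 \left(- \frac{1}{9}\right)\right) \sqrt{-22 + \left(3 - 3\right)} = \left(- \frac{9}{2} - \frac{4}{9}\right) \sqrt{-22 + 0} = - \frac{89 \sqrt{-22}}{18} = - \frac{89 i \sqrt{22}}{18}$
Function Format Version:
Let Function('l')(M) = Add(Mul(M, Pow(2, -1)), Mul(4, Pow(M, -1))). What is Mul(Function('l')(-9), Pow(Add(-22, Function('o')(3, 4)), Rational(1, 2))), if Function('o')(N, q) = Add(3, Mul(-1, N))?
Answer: Mul(Rational(-89, 18), I, Pow(22, Rational(1, 2))) ≈ Mul(-23.191, I)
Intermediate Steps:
Function('l')(M) = Add(Mul(Rational(1, 2), M), Mul(4, Pow(M, -1))) (Function('l')(M) = Add(Mul(M, Rational(1, 2)), Mul(4, Pow(M, -1))) = Add(Mul(Rational(1, 2), M), Mul(4, Pow(M, -1))))
Mul(Function('l')(-9), Pow(Add(-22, Function('o')(3, 4)), Rational(1, 2))) = Mul(Add(Mul(Rational(1, 2), -9), Mul(4, Pow(-9, -1))), Pow(Add(-22, Add(3, Mul(-1, 3))), Rational(1, 2))) = Mul(Add(Rational(-9, 2), Mul(4, Rational(-1, 9))), Pow(Add(-22, Add(3, -3)), Rational(1, 2))) = Mul(Add(Rational(-9, 2), Rational(-4, 9)), Pow(Add(-22, 0), Rational(1, 2))) = Mul(Rational(-89, 18), Pow(-22, Rational(1, 2))) = Mul(Rational(-89, 18), Mul(I, Pow(22, Rational(1, 2)))) = Mul(Rational(-89, 18), I, Pow(22, Rational(1, 2)))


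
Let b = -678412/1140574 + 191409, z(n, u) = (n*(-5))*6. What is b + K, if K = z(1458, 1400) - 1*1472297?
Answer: -755418467442/570287 ≈ -1.3246e+6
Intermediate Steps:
z(n, u) = -30*n (z(n, u) = -5*n*6 = -30*n)
b = 109157725177/570287 (b = -678412*1/1140574 + 191409 = -339206/570287 + 191409 = 109157725177/570287 ≈ 1.9141e+5)
K = -1516037 (K = -30*1458 - 1*1472297 = -43740 - 1472297 = -1516037)
b + K = 109157725177/570287 - 1516037 = -755418467442/570287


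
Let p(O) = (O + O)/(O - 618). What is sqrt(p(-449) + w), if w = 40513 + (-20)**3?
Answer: sqrt(37016651023)/1067 ≈ 180.32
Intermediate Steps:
p(O) = 2*O/(-618 + O) (p(O) = (2*O)/(-618 + O) = 2*O/(-618 + O))
w = 32513 (w = 40513 - 8000 = 32513)
sqrt(p(-449) + w) = sqrt(2*(-449)/(-618 - 449) + 32513) = sqrt(2*(-449)/(-1067) + 32513) = sqrt(2*(-449)*(-1/1067) + 32513) = sqrt(898/1067 + 32513) = sqrt(34692269/1067) = sqrt(37016651023)/1067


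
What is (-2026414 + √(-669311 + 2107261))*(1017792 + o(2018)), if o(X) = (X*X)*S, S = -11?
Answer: 88711890069608 - 218888860*√57518 ≈ 8.8659e+13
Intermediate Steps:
o(X) = -11*X² (o(X) = (X*X)*(-11) = X²*(-11) = -11*X²)
(-2026414 + √(-669311 + 2107261))*(1017792 + o(2018)) = (-2026414 + √(-669311 + 2107261))*(1017792 - 11*2018²) = (-2026414 + √1437950)*(1017792 - 11*4072324) = (-2026414 + 5*√57518)*(1017792 - 44795564) = (-2026414 + 5*√57518)*(-43777772) = 88711890069608 - 218888860*√57518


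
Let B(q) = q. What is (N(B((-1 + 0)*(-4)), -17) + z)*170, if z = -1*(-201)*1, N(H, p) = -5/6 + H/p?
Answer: 101965/3 ≈ 33988.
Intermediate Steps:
N(H, p) = -⅚ + H/p (N(H, p) = -5*⅙ + H/p = -⅚ + H/p)
z = 201 (z = 201*1 = 201)
(N(B((-1 + 0)*(-4)), -17) + z)*170 = ((-⅚ + ((-1 + 0)*(-4))/(-17)) + 201)*170 = ((-⅚ - 1*(-4)*(-1/17)) + 201)*170 = ((-⅚ + 4*(-1/17)) + 201)*170 = ((-⅚ - 4/17) + 201)*170 = (-109/102 + 201)*170 = (20393/102)*170 = 101965/3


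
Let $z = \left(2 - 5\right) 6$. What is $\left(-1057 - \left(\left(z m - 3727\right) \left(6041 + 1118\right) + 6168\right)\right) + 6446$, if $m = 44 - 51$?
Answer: $25778780$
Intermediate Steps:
$z = -18$ ($z = \left(-3\right) 6 = -18$)
$m = -7$ ($m = 44 - 51 = -7$)
$\left(-1057 - \left(\left(z m - 3727\right) \left(6041 + 1118\right) + 6168\right)\right) + 6446 = \left(-1057 - \left(\left(\left(-18\right) \left(-7\right) - 3727\right) \left(6041 + 1118\right) + 6168\right)\right) + 6446 = \left(-1057 - \left(\left(126 - 3727\right) 7159 + 6168\right)\right) + 6446 = \left(-1057 - \left(\left(-3601\right) 7159 + 6168\right)\right) + 6446 = \left(-1057 - \left(-25779559 + 6168\right)\right) + 6446 = \left(-1057 - -25773391\right) + 6446 = \left(-1057 + 25773391\right) + 6446 = 25772334 + 6446 = 25778780$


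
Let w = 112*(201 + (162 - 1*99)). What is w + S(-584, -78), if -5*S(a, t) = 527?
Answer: 147313/5 ≈ 29463.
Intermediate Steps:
S(a, t) = -527/5 (S(a, t) = -1/5*527 = -527/5)
w = 29568 (w = 112*(201 + (162 - 99)) = 112*(201 + 63) = 112*264 = 29568)
w + S(-584, -78) = 29568 - 527/5 = 147313/5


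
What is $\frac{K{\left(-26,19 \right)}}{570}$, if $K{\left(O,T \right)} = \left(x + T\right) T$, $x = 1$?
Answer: $\frac{2}{3} \approx 0.66667$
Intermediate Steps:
$K{\left(O,T \right)} = T \left(1 + T\right)$ ($K{\left(O,T \right)} = \left(1 + T\right) T = T \left(1 + T\right)$)
$\frac{K{\left(-26,19 \right)}}{570} = \frac{19 \left(1 + 19\right)}{570} = 19 \cdot 20 \cdot \frac{1}{570} = 380 \cdot \frac{1}{570} = \frac{2}{3}$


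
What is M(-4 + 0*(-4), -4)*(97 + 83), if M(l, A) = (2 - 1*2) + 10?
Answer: 1800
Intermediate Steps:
M(l, A) = 10 (M(l, A) = (2 - 2) + 10 = 0 + 10 = 10)
M(-4 + 0*(-4), -4)*(97 + 83) = 10*(97 + 83) = 10*180 = 1800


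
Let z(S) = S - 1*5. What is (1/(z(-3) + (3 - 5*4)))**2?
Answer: 1/625 ≈ 0.0016000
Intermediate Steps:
z(S) = -5 + S (z(S) = S - 5 = -5 + S)
(1/(z(-3) + (3 - 5*4)))**2 = (1/((-5 - 3) + (3 - 5*4)))**2 = (1/(-8 + (3 - 20)))**2 = (1/(-8 - 17))**2 = (1/(-25))**2 = (-1/25)**2 = 1/625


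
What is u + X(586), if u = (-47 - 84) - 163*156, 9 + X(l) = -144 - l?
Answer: -26298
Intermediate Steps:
X(l) = -153 - l (X(l) = -9 + (-144 - l) = -153 - l)
u = -25559 (u = -131 - 25428 = -25559)
u + X(586) = -25559 + (-153 - 1*586) = -25559 + (-153 - 586) = -25559 - 739 = -26298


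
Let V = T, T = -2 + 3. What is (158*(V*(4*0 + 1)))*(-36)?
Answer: -5688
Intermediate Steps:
T = 1
V = 1
(158*(V*(4*0 + 1)))*(-36) = (158*(1*(4*0 + 1)))*(-36) = (158*(1*(0 + 1)))*(-36) = (158*(1*1))*(-36) = (158*1)*(-36) = 158*(-36) = -5688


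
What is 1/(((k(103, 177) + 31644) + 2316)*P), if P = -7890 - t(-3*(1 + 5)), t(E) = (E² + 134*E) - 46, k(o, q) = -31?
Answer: -1/195295324 ≈ -5.1204e-9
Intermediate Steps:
t(E) = -46 + E² + 134*E
P = -5756 (P = -7890 - (-46 + (-3*(1 + 5))² + 134*(-3*(1 + 5))) = -7890 - (-46 + (-3*6)² + 134*(-3*6)) = -7890 - (-46 + (-18)² + 134*(-18)) = -7890 - (-46 + 324 - 2412) = -7890 - 1*(-2134) = -7890 + 2134 = -5756)
1/(((k(103, 177) + 31644) + 2316)*P) = 1/(((-31 + 31644) + 2316)*(-5756)) = -1/5756/(31613 + 2316) = -1/5756/33929 = (1/33929)*(-1/5756) = -1/195295324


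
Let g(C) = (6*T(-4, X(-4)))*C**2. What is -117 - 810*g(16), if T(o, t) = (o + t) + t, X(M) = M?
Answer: 14929803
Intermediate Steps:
T(o, t) = o + 2*t
g(C) = -72*C**2 (g(C) = (6*(-4 + 2*(-4)))*C**2 = (6*(-4 - 8))*C**2 = (6*(-12))*C**2 = -72*C**2)
-117 - 810*g(16) = -117 - (-58320)*16**2 = -117 - (-58320)*256 = -117 - 810*(-18432) = -117 + 14929920 = 14929803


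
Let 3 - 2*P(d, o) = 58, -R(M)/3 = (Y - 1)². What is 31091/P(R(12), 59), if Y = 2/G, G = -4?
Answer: -62182/55 ≈ -1130.6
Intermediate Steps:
Y = -½ (Y = 2/(-4) = 2*(-¼) = -½ ≈ -0.50000)
R(M) = -27/4 (R(M) = -3*(-½ - 1)² = -3*(-3/2)² = -3*9/4 = -27/4)
P(d, o) = -55/2 (P(d, o) = 3/2 - ½*58 = 3/2 - 29 = -55/2)
31091/P(R(12), 59) = 31091/(-55/2) = 31091*(-2/55) = -62182/55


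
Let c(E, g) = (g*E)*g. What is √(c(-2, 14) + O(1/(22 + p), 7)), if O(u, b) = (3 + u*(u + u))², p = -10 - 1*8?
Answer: I*√24463/8 ≈ 19.551*I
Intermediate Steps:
p = -18 (p = -10 - 8 = -18)
O(u, b) = (3 + 2*u²)² (O(u, b) = (3 + u*(2*u))² = (3 + 2*u²)²)
c(E, g) = E*g² (c(E, g) = (E*g)*g = E*g²)
√(c(-2, 14) + O(1/(22 + p), 7)) = √(-2*14² + (3 + 2*(1/(22 - 18))²)²) = √(-2*196 + (3 + 2*(1/4)²)²) = √(-392 + (3 + 2*(¼)²)²) = √(-392 + (3 + 2*(1/16))²) = √(-392 + (3 + ⅛)²) = √(-392 + (25/8)²) = √(-392 + 625/64) = √(-24463/64) = I*√24463/8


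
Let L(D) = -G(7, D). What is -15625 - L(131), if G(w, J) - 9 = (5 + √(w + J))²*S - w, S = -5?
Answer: -16438 - 50*√138 ≈ -17025.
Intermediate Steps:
G(w, J) = 9 - w - 5*(5 + √(J + w))² (G(w, J) = 9 + ((5 + √(w + J))²*(-5) - w) = 9 + ((5 + √(J + w))²*(-5) - w) = 9 + (-5*(5 + √(J + w))² - w) = 9 + (-w - 5*(5 + √(J + w))²) = 9 - w - 5*(5 + √(J + w))²)
L(D) = -2 + 5*(5 + √(7 + D))² (L(D) = -(9 - 1*7 - 5*(5 + √(D + 7))²) = -(9 - 7 - 5*(5 + √(7 + D))²) = -(2 - 5*(5 + √(7 + D))²) = -2 + 5*(5 + √(7 + D))²)
-15625 - L(131) = -15625 - (-2 + 5*(5 + √(7 + 131))²) = -15625 - (-2 + 5*(5 + √138)²) = -15625 + (2 - 5*(5 + √138)²) = -15623 - 5*(5 + √138)²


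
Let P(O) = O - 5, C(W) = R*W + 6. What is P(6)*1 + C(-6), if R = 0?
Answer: 7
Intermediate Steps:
C(W) = 6 (C(W) = 0*W + 6 = 0 + 6 = 6)
P(O) = -5 + O
P(6)*1 + C(-6) = (-5 + 6)*1 + 6 = 1*1 + 6 = 1 + 6 = 7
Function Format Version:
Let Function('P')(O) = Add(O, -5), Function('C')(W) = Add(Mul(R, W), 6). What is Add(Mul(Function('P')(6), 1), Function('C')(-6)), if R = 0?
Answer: 7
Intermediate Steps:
Function('C')(W) = 6 (Function('C')(W) = Add(Mul(0, W), 6) = Add(0, 6) = 6)
Function('P')(O) = Add(-5, O)
Add(Mul(Function('P')(6), 1), Function('C')(-6)) = Add(Mul(Add(-5, 6), 1), 6) = Add(Mul(1, 1), 6) = Add(1, 6) = 7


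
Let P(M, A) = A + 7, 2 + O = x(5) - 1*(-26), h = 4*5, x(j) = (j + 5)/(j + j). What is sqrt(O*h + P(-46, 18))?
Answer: 5*sqrt(21) ≈ 22.913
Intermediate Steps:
x(j) = (5 + j)/(2*j) (x(j) = (5 + j)/((2*j)) = (5 + j)*(1/(2*j)) = (5 + j)/(2*j))
h = 20
O = 25 (O = -2 + ((1/2)*(5 + 5)/5 - 1*(-26)) = -2 + ((1/2)*(1/5)*10 + 26) = -2 + (1 + 26) = -2 + 27 = 25)
P(M, A) = 7 + A
sqrt(O*h + P(-46, 18)) = sqrt(25*20 + (7 + 18)) = sqrt(500 + 25) = sqrt(525) = 5*sqrt(21)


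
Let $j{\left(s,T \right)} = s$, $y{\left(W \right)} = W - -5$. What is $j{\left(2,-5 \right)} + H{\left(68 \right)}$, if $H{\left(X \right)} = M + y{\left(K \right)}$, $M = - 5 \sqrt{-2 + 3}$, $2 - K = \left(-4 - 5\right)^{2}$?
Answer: $-77$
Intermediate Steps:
$K = -79$ ($K = 2 - \left(-4 - 5\right)^{2} = 2 - \left(-9\right)^{2} = 2 - 81 = -79$)
$y{\left(W \right)} = 5 + W$ ($y{\left(W \right)} = W + 5 = 5 + W$)
$M = -5$ ($M = - 5 \sqrt{1} = \left(-5\right) 1 = -5$)
$H{\left(X \right)} = -79$ ($H{\left(X \right)} = -5 + \left(5 - 79\right) = -5 - 74 = -79$)
$j{\left(2,-5 \right)} + H{\left(68 \right)} = 2 - 79 = -77$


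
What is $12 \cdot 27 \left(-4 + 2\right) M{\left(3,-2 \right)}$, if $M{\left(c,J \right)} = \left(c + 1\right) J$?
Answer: $5184$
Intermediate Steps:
$M{\left(c,J \right)} = J \left(1 + c\right)$ ($M{\left(c,J \right)} = \left(1 + c\right) J = J \left(1 + c\right)$)
$12 \cdot 27 \left(-4 + 2\right) M{\left(3,-2 \right)} = 12 \cdot 27 \left(-4 + 2\right) \left(- 2 \left(1 + 3\right)\right) = 324 \left(- 2 \left(\left(-2\right) 4\right)\right) = 324 \left(\left(-2\right) \left(-8\right)\right) = 324 \cdot 16 = 5184$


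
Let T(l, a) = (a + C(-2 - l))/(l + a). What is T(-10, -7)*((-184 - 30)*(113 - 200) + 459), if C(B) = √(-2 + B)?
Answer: 133539/17 - 19077*√6/17 ≈ 5106.5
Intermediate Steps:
T(l, a) = (a + √(-4 - l))/(a + l) (T(l, a) = (a + √(-2 + (-2 - l)))/(l + a) = (a + √(-4 - l))/(a + l))
T(-10, -7)*((-184 - 30)*(113 - 200) + 459) = ((-7 + √(-4 - 1*(-10)))/(-7 - 10))*((-184 - 30)*(113 - 200) + 459) = ((-7 + √(-4 + 10))/(-17))*(-214*(-87) + 459) = (-(-7 + √6)/17)*(18618 + 459) = (7/17 - √6/17)*19077 = 133539/17 - 19077*√6/17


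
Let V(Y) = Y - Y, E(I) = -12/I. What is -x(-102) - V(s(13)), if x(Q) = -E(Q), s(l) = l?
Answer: 2/17 ≈ 0.11765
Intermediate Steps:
x(Q) = 12/Q (x(Q) = -(-12)/Q = 12/Q)
V(Y) = 0
-x(-102) - V(s(13)) = -12/(-102) - 1*0 = -12*(-1)/102 + 0 = -1*(-2/17) + 0 = 2/17 + 0 = 2/17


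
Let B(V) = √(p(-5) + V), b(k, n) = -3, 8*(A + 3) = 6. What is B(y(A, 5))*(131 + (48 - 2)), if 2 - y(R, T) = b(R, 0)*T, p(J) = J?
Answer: 354*√3 ≈ 613.15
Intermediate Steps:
A = -9/4 (A = -3 + (⅛)*6 = -3 + ¾ = -9/4 ≈ -2.2500)
y(R, T) = 2 + 3*T (y(R, T) = 2 - (-3)*T = 2 + 3*T)
B(V) = √(-5 + V)
B(y(A, 5))*(131 + (48 - 2)) = √(-5 + (2 + 3*5))*(131 + (48 - 2)) = √(-5 + (2 + 15))*(131 + 46) = √(-5 + 17)*177 = √12*177 = (2*√3)*177 = 354*√3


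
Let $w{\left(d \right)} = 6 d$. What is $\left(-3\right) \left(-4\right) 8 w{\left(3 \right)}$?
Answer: $1728$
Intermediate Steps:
$\left(-3\right) \left(-4\right) 8 w{\left(3 \right)} = \left(-3\right) \left(-4\right) 8 \cdot 6 \cdot 3 = 12 \cdot 8 \cdot 18 = 96 \cdot 18 = 1728$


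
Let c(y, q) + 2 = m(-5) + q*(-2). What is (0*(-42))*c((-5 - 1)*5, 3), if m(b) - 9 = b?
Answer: 0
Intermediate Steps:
m(b) = 9 + b
c(y, q) = 2 - 2*q (c(y, q) = -2 + ((9 - 5) + q*(-2)) = -2 + (4 - 2*q) = 2 - 2*q)
(0*(-42))*c((-5 - 1)*5, 3) = (0*(-42))*(2 - 2*3) = 0*(2 - 6) = 0*(-4) = 0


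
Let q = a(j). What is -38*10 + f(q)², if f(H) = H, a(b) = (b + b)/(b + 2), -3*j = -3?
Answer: -3416/9 ≈ -379.56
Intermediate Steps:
j = 1 (j = -⅓*(-3) = 1)
a(b) = 2*b/(2 + b) (a(b) = (2*b)/(2 + b) = 2*b/(2 + b))
q = ⅔ (q = 2*1/(2 + 1) = 2*1/3 = 2*1*(⅓) = ⅔ ≈ 0.66667)
-38*10 + f(q)² = -38*10 + (⅔)² = -380 + 4/9 = -3416/9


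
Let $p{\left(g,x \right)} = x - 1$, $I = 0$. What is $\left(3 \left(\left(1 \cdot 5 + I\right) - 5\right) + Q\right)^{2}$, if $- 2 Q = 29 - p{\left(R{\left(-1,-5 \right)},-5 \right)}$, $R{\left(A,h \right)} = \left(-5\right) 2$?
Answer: $\frac{1225}{4} \approx 306.25$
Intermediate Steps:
$R{\left(A,h \right)} = -10$
$p{\left(g,x \right)} = -1 + x$
$Q = - \frac{35}{2}$ ($Q = - \frac{29 - \left(-1 - 5\right)}{2} = - \frac{29 - -6}{2} = - \frac{29 + 6}{2} = \left(- \frac{1}{2}\right) 35 = - \frac{35}{2} \approx -17.5$)
$\left(3 \left(\left(1 \cdot 5 + I\right) - 5\right) + Q\right)^{2} = \left(3 \left(\left(1 \cdot 5 + 0\right) - 5\right) - \frac{35}{2}\right)^{2} = \left(3 \left(\left(5 + 0\right) - 5\right) - \frac{35}{2}\right)^{2} = \left(3 \left(5 - 5\right) - \frac{35}{2}\right)^{2} = \left(3 \cdot 0 - \frac{35}{2}\right)^{2} = \left(0 - \frac{35}{2}\right)^{2} = \left(- \frac{35}{2}\right)^{2} = \frac{1225}{4}$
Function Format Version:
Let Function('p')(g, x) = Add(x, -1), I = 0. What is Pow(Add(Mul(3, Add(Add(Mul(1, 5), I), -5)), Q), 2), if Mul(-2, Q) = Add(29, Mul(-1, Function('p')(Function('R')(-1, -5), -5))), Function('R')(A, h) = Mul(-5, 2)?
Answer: Rational(1225, 4) ≈ 306.25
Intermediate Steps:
Function('R')(A, h) = -10
Function('p')(g, x) = Add(-1, x)
Q = Rational(-35, 2) (Q = Mul(Rational(-1, 2), Add(29, Mul(-1, Add(-1, -5)))) = Mul(Rational(-1, 2), Add(29, Mul(-1, -6))) = Mul(Rational(-1, 2), Add(29, 6)) = Mul(Rational(-1, 2), 35) = Rational(-35, 2) ≈ -17.500)
Pow(Add(Mul(3, Add(Add(Mul(1, 5), I), -5)), Q), 2) = Pow(Add(Mul(3, Add(Add(Mul(1, 5), 0), -5)), Rational(-35, 2)), 2) = Pow(Add(Mul(3, Add(Add(5, 0), -5)), Rational(-35, 2)), 2) = Pow(Add(Mul(3, Add(5, -5)), Rational(-35, 2)), 2) = Pow(Add(Mul(3, 0), Rational(-35, 2)), 2) = Pow(Add(0, Rational(-35, 2)), 2) = Pow(Rational(-35, 2), 2) = Rational(1225, 4)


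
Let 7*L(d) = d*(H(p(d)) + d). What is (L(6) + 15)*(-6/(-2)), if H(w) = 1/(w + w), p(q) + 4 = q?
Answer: 855/14 ≈ 61.071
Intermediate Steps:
p(q) = -4 + q
H(w) = 1/(2*w)
L(d) = d*(d + 1/(2*(-4 + d)))/7 (L(d) = (d*(1/(2*(-4 + d)) + d))/7 = (d*(d + 1/(2*(-4 + d))))/7 = d*(d + 1/(2*(-4 + d)))/7)
(L(6) + 15)*(-6/(-2)) = ((1/14)*6*(1 + 2*6*(-4 + 6))/(-4 + 6) + 15)*(-6/(-2)) = ((1/14)*6*(1 + 2*6*2)/2 + 15)*(-6*(-½)) = ((1/14)*6*(½)*(1 + 24) + 15)*3 = ((1/14)*6*(½)*25 + 15)*3 = (75/14 + 15)*3 = (285/14)*3 = 855/14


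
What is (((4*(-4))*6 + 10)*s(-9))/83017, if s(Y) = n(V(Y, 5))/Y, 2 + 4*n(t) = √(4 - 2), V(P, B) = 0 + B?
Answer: -43/747153 + 43*√2/1494306 ≈ -1.6857e-5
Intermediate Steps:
V(P, B) = B
n(t) = -½ + √2/4 (n(t) = -½ + √(4 - 2)/4 = -½ + √2/4)
s(Y) = (-½ + √2/4)/Y
(((4*(-4))*6 + 10)*s(-9))/83017 = (((4*(-4))*6 + 10)*((¼)*(-2 + √2)/(-9)))/83017 = ((-16*6 + 10)*((¼)*(-⅑)*(-2 + √2)))*(1/83017) = ((-96 + 10)*(1/18 - √2/36))*(1/83017) = -86*(1/18 - √2/36)*(1/83017) = (-43/9 + 43*√2/18)*(1/83017) = -43/747153 + 43*√2/1494306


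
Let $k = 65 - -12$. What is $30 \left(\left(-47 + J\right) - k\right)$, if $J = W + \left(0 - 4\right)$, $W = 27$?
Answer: $-3030$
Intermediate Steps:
$k = 77$ ($k = 65 + 12 = 77$)
$J = 23$ ($J = 27 + \left(0 - 4\right) = 27 - 4 = 23$)
$30 \left(\left(-47 + J\right) - k\right) = 30 \left(\left(-47 + 23\right) - 77\right) = 30 \left(-24 - 77\right) = 30 \left(-101\right) = -3030$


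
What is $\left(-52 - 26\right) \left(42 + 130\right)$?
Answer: $-13416$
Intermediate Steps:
$\left(-52 - 26\right) \left(42 + 130\right) = \left(-78\right) 172 = -13416$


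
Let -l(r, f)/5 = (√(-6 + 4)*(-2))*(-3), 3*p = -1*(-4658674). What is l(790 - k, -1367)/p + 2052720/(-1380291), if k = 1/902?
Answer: -684240/460097 - 45*I*√2/2329337 ≈ -1.4872 - 2.7321e-5*I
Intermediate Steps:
p = 4658674/3 (p = (-1*(-4658674))/3 = (⅓)*4658674 = 4658674/3 ≈ 1.5529e+6)
k = 1/902 ≈ 0.0011086
l(r, f) = -30*I*√2 (l(r, f) = -5*√(-6 + 4)*(-2)*(-3) = -5*√(-2)*(-2)*(-3) = -5*(I*√2)*(-2)*(-3) = -5*(-2*I*√2)*(-3) = -30*I*√2)
l(790 - k, -1367)/p + 2052720/(-1380291) = (-30*I*√2)/(4658674/3) + 2052720/(-1380291) = -30*I*√2*(3/4658674) + 2052720*(-1/1380291) = -45*I*√2/2329337 - 684240/460097 = -684240/460097 - 45*I*√2/2329337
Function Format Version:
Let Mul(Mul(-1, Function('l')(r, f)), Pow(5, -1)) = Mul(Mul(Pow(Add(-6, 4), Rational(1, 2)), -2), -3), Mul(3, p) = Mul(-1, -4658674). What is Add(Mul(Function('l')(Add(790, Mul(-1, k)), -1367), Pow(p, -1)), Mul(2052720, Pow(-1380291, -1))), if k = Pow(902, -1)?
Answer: Add(Rational(-684240, 460097), Mul(Rational(-45, 2329337), I, Pow(2, Rational(1, 2)))) ≈ Add(-1.4872, Mul(-2.7321e-5, I))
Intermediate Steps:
p = Rational(4658674, 3) (p = Mul(Rational(1, 3), Mul(-1, -4658674)) = Mul(Rational(1, 3), 4658674) = Rational(4658674, 3) ≈ 1.5529e+6)
k = Rational(1, 902) ≈ 0.0011086
Function('l')(r, f) = Mul(-30, I, Pow(2, Rational(1, 2))) (Function('l')(r, f) = Mul(-5, Mul(Mul(Pow(Add(-6, 4), Rational(1, 2)), -2), -3)) = Mul(-5, Mul(Mul(Pow(-2, Rational(1, 2)), -2), -3)) = Mul(-5, Mul(Mul(Mul(I, Pow(2, Rational(1, 2))), -2), -3)) = Mul(-5, Mul(Mul(-2, I, Pow(2, Rational(1, 2))), -3)) = Mul(-5, Mul(6, I, Pow(2, Rational(1, 2)))) = Mul(-30, I, Pow(2, Rational(1, 2))))
Add(Mul(Function('l')(Add(790, Mul(-1, k)), -1367), Pow(p, -1)), Mul(2052720, Pow(-1380291, -1))) = Add(Mul(Mul(-30, I, Pow(2, Rational(1, 2))), Pow(Rational(4658674, 3), -1)), Mul(2052720, Pow(-1380291, -1))) = Add(Mul(Mul(-30, I, Pow(2, Rational(1, 2))), Rational(3, 4658674)), Mul(2052720, Rational(-1, 1380291))) = Add(Mul(Rational(-45, 2329337), I, Pow(2, Rational(1, 2))), Rational(-684240, 460097)) = Add(Rational(-684240, 460097), Mul(Rational(-45, 2329337), I, Pow(2, Rational(1, 2))))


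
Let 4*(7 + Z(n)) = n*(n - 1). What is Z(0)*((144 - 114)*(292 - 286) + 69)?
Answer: -1743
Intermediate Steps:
Z(n) = -7 + n*(-1 + n)/4 (Z(n) = -7 + (n*(n - 1))/4 = -7 + (n*(-1 + n))/4 = -7 + n*(-1 + n)/4)
Z(0)*((144 - 114)*(292 - 286) + 69) = (-7 - ¼*0 + (¼)*0²)*((144 - 114)*(292 - 286) + 69) = (-7 + 0 + (¼)*0)*(30*6 + 69) = (-7 + 0 + 0)*(180 + 69) = -7*249 = -1743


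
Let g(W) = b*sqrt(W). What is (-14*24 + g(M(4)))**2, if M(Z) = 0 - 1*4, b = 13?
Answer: 112220 - 17472*I ≈ 1.1222e+5 - 17472.0*I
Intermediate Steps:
M(Z) = -4 (M(Z) = 0 - 4 = -4)
g(W) = 13*sqrt(W)
(-14*24 + g(M(4)))**2 = (-14*24 + 13*sqrt(-4))**2 = (-336 + 13*(2*I))**2 = (-336 + 26*I)**2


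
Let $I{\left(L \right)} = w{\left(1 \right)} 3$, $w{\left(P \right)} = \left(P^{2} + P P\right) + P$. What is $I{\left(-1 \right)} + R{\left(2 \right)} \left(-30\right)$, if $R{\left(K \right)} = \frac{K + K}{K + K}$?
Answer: $-21$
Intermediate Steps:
$w{\left(P \right)} = P + 2 P^{2}$ ($w{\left(P \right)} = \left(P^{2} + P^{2}\right) + P = 2 P^{2} + P = P + 2 P^{2}$)
$R{\left(K \right)} = 1$ ($R{\left(K \right)} = \frac{2 K}{2 K} = 2 K \frac{1}{2 K} = 1$)
$I{\left(L \right)} = 9$ ($I{\left(L \right)} = 1 \left(1 + 2 \cdot 1\right) 3 = 1 \left(1 + 2\right) 3 = 1 \cdot 3 \cdot 3 = 3 \cdot 3 = 9$)
$I{\left(-1 \right)} + R{\left(2 \right)} \left(-30\right) = 9 + 1 \left(-30\right) = 9 - 30 = -21$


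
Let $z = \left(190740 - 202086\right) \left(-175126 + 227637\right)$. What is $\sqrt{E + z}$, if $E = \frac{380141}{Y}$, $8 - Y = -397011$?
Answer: $\frac{i \sqrt{93910823683024236287}}{397019} \approx 24409.0 i$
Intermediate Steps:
$z = -595789806$ ($z = \left(-11346\right) 52511 = -595789806$)
$Y = 397019$ ($Y = 8 - -397011 = 8 + 397011 = 397019$)
$E = \frac{380141}{397019} \approx 0.95749$
$\sqrt{E + z} = \sqrt{\frac{380141}{397019} - 595789806} = \sqrt{- \frac{236539872608173}{397019}} = \frac{i \sqrt{93910823683024236287}}{397019}$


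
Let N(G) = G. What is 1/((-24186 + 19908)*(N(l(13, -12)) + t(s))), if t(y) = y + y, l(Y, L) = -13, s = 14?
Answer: -1/64170 ≈ -1.5584e-5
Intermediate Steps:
t(y) = 2*y
1/((-24186 + 19908)*(N(l(13, -12)) + t(s))) = 1/((-24186 + 19908)*(-13 + 2*14)) = 1/(-4278*(-13 + 28)) = 1/(-4278*15) = 1/(-64170) = -1/64170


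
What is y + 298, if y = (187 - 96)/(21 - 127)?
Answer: 31497/106 ≈ 297.14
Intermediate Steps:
y = -91/106 (y = 91/(-106) = 91*(-1/106) = -91/106 ≈ -0.85849)
y + 298 = -91/106 + 298 = 31497/106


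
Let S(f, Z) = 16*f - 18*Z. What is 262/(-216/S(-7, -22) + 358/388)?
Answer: 3608788/2233 ≈ 1616.1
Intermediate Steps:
S(f, Z) = -18*Z + 16*f
262/(-216/S(-7, -22) + 358/388) = 262/(-216/(-18*(-22) + 16*(-7)) + 358/388) = 262/(-216/(396 - 112) + 358*(1/388)) = 262/(-216/284 + 179/194) = 262/(-216*1/284 + 179/194) = 262/(-54/71 + 179/194) = 262/(2233/13774) = 262*(13774/2233) = 3608788/2233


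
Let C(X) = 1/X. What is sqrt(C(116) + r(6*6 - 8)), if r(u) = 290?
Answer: sqrt(975589)/58 ≈ 17.030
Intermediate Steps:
sqrt(C(116) + r(6*6 - 8)) = sqrt(1/116 + 290) = sqrt(33641/116) = sqrt(975589)/58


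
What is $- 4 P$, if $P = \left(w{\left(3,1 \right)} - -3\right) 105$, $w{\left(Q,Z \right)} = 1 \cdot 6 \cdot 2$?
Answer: $-6300$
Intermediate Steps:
$w{\left(Q,Z \right)} = 12$ ($w{\left(Q,Z \right)} = 6 \cdot 2 = 12$)
$P = 1575$ ($P = \left(12 - -3\right) 105 = \left(12 + 3\right) 105 = 15 \cdot 105 = 1575$)
$- 4 P = \left(-4\right) 1575 = -6300$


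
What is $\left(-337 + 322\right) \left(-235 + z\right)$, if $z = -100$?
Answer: $5025$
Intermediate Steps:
$\left(-337 + 322\right) \left(-235 + z\right) = \left(-337 + 322\right) \left(-235 - 100\right) = \left(-15\right) \left(-335\right) = 5025$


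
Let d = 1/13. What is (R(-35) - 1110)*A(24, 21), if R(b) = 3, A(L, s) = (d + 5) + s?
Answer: -375273/13 ≈ -28867.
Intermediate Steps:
d = 1/13 ≈ 0.076923
A(L, s) = 66/13 + s (A(L, s) = (1/13 + 5) + s = 66/13 + s)
(R(-35) - 1110)*A(24, 21) = (3 - 1110)*(66/13 + 21) = -1107*339/13 = -375273/13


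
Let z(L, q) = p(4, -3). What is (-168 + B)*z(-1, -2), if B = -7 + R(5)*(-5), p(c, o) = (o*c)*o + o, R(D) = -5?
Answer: -4950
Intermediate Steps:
p(c, o) = o + c*o**2 (p(c, o) = (c*o)*o + o = c*o**2 + o = o + c*o**2)
z(L, q) = 33 (z(L, q) = -3*(1 + 4*(-3)) = -3*(1 - 12) = -3*(-11) = 33)
B = 18 (B = -7 - 5*(-5) = -7 + 25 = 18)
(-168 + B)*z(-1, -2) = (-168 + 18)*33 = -150*33 = -4950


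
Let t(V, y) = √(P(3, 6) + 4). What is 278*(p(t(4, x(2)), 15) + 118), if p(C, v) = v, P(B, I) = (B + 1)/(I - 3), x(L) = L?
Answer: 36974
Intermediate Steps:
P(B, I) = (1 + B)/(-3 + I)
t(V, y) = 4*√3/3 (t(V, y) = √((1 + 3)/(-3 + 6) + 4) = √(4/3 + 4) = √(16/3) = 4*√3/3)
278*(p(t(4, x(2)), 15) + 118) = 278*(15 + 118) = 278*133 = 36974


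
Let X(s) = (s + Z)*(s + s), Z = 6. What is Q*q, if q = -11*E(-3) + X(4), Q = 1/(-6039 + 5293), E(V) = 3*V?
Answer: -179/746 ≈ -0.23995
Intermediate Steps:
X(s) = 2*s*(6 + s) (X(s) = (s + 6)*(s + s) = (6 + s)*(2*s) = 2*s*(6 + s))
Q = -1/746 (Q = 1/(-746) = -1/746 ≈ -0.0013405)
q = 179 (q = -33*(-3) + 2*4*(6 + 4) = -11*(-9) + 2*4*10 = 99 + 80 = 179)
Q*q = -1/746*179 = -179/746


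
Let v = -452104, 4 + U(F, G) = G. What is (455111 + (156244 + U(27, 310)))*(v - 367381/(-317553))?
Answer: -29271366255327197/105851 ≈ -2.7653e+11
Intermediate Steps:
U(F, G) = -4 + G
(455111 + (156244 + U(27, 310)))*(v - 367381/(-317553)) = (455111 + (156244 + (-4 + 310)))*(-452104 - 367381/(-317553)) = (455111 + (156244 + 306))*(-452104 - 367381*(-1/317553)) = (455111 + 156550)*(-452104 + 367381/317553) = 611661*(-143566614131/317553) = -29271366255327197/105851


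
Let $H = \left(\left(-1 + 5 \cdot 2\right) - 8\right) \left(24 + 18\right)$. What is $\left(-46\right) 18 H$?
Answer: $-34776$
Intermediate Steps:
$H = 42$ ($H = \left(\left(-1 + 10\right) - 8\right) 42 = \left(9 - 8\right) 42 = 1 \cdot 42 = 42$)
$\left(-46\right) 18 H = \left(-46\right) 18 \cdot 42 = \left(-828\right) 42 = -34776$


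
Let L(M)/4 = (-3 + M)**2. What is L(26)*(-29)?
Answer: -61364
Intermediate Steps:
L(M) = 4*(-3 + M)**2
L(26)*(-29) = (4*(-3 + 26)**2)*(-29) = (4*23**2)*(-29) = (4*529)*(-29) = 2116*(-29) = -61364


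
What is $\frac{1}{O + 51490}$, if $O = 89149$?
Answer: $\frac{1}{140639} \approx 7.1104 \cdot 10^{-6}$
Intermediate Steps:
$\frac{1}{O + 51490} = \frac{1}{89149 + 51490} = \frac{1}{140639}$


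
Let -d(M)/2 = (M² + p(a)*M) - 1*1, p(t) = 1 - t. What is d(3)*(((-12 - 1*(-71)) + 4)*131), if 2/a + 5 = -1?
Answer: -198072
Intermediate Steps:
a = -⅓ (a = 2/(-5 - 1) = 2/(-6) = 2*(-⅙) = -⅓ ≈ -0.33333)
d(M) = 2 - 2*M² - 8*M/3 (d(M) = -2*((M² + (1 - 1*(-⅓))*M) - 1*1) = -2*((M² + (1 + ⅓)*M) - 1) = -2*((M² + 4*M/3) - 1) = -2*(-1 + M² + 4*M/3) = 2 - 2*M² - 8*M/3)
d(3)*(((-12 - 1*(-71)) + 4)*131) = (2 - 2*3² - 8/3*3)*(((-12 - 1*(-71)) + 4)*131) = (2 - 2*9 - 8)*(((-12 + 71) + 4)*131) = (2 - 18 - 8)*((59 + 4)*131) = -1512*131 = -24*8253 = -198072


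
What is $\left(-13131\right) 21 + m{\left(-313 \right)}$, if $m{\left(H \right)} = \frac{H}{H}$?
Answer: $-275750$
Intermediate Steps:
$m{\left(H \right)} = 1$
$\left(-13131\right) 21 + m{\left(-313 \right)} = \left(-13131\right) 21 + 1 = -275751 + 1 = -275750$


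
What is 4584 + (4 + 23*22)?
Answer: 5094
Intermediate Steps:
4584 + (4 + 23*22) = 4584 + (4 + 506) = 4584 + 510 = 5094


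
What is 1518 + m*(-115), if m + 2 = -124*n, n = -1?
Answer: -12512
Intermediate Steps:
m = 122 (m = -2 - 124*(-1) = -2 + 124 = 122)
1518 + m*(-115) = 1518 + 122*(-115) = 1518 - 14030 = -12512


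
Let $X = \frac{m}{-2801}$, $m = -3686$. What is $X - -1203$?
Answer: $\frac{3373289}{2801} \approx 1204.3$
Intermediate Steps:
$X = \frac{3686}{2801}$ ($X = - \frac{3686}{-2801} = \left(-3686\right) \left(- \frac{1}{2801}\right) = \frac{3686}{2801} \approx 1.316$)
$X - -1203 = \frac{3686}{2801} - -1203 = \frac{3686}{2801} + 1203 = \frac{3373289}{2801}$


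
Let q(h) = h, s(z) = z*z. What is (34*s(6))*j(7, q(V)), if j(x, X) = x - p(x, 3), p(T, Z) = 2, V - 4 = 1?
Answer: 6120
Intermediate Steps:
V = 5 (V = 4 + 1 = 5)
s(z) = z**2
j(x, X) = -2 + x (j(x, X) = x - 1*2 = x - 2 = -2 + x)
(34*s(6))*j(7, q(V)) = (34*6**2)*(-2 + 7) = (34*36)*5 = 1224*5 = 6120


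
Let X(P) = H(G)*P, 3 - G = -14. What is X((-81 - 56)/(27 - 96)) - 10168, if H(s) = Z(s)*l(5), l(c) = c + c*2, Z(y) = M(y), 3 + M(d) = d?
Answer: -224274/23 ≈ -9751.0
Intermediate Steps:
G = 17 (G = 3 - 1*(-14) = 3 + 14 = 17)
M(d) = -3 + d
Z(y) = -3 + y
l(c) = 3*c (l(c) = c + 2*c = 3*c)
H(s) = -45 + 15*s (H(s) = (-3 + s)*(3*5) = (-3 + s)*15 = -45 + 15*s)
X(P) = 210*P (X(P) = (-45 + 15*17)*P = (-45 + 255)*P = 210*P)
X((-81 - 56)/(27 - 96)) - 10168 = 210*((-81 - 56)/(27 - 96)) - 10168 = 210*(-137/(-69)) - 10168 = 210*(-137*(-1/69)) - 10168 = 210*(137/69) - 10168 = 9590/23 - 10168 = -224274/23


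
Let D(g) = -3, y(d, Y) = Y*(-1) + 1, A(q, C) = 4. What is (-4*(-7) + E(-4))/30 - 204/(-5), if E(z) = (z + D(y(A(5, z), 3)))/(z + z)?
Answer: 3341/80 ≈ 41.763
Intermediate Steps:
y(d, Y) = 1 - Y (y(d, Y) = -Y + 1 = 1 - Y)
E(z) = (-3 + z)/(2*z) (E(z) = (z - 3)/(z + z) = (-3 + z)/((2*z)) = (-3 + z)*(1/(2*z)) = (-3 + z)/(2*z))
(-4*(-7) + E(-4))/30 - 204/(-5) = (-4*(-7) + (½)*(-3 - 4)/(-4))/30 - 204/(-5) = (28 + (½)*(-¼)*(-7))*(1/30) - 204*(-⅕) = (28 + 7/8)*(1/30) + 204/5 = (231/8)*(1/30) + 204/5 = 77/80 + 204/5 = 3341/80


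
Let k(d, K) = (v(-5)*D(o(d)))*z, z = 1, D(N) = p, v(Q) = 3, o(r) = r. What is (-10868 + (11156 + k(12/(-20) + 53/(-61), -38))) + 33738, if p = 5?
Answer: 34041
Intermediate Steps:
D(N) = 5
k(d, K) = 15 (k(d, K) = (3*5)*1 = 15*1 = 15)
(-10868 + (11156 + k(12/(-20) + 53/(-61), -38))) + 33738 = (-10868 + (11156 + 15)) + 33738 = (-10868 + 11171) + 33738 = 303 + 33738 = 34041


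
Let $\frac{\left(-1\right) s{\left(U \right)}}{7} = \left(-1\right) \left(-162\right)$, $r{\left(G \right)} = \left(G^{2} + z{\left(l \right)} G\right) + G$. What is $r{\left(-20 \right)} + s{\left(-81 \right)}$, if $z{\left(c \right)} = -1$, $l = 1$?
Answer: $-734$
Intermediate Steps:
$r{\left(G \right)} = G^{2}$ ($r{\left(G \right)} = \left(G^{2} - G\right) + G = G^{2}$)
$s{\left(U \right)} = -1134$ ($s{\left(U \right)} = - 7 \left(\left(-1\right) \left(-162\right)\right) = \left(-7\right) 162 = -1134$)
$r{\left(-20 \right)} + s{\left(-81 \right)} = \left(-20\right)^{2} - 1134 = 400 - 1134 = -734$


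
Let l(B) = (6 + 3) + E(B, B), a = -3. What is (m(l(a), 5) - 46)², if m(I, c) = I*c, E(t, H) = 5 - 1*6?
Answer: 36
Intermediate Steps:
E(t, H) = -1 (E(t, H) = 5 - 6 = -1)
l(B) = 8 (l(B) = (6 + 3) - 1 = 9 - 1 = 8)
(m(l(a), 5) - 46)² = (8*5 - 46)² = (40 - 46)² = (-6)² = 36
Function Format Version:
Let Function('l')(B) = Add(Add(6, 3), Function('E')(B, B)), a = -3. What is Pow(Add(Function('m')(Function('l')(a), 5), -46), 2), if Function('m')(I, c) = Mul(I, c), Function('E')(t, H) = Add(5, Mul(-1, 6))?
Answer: 36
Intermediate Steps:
Function('E')(t, H) = -1 (Function('E')(t, H) = Add(5, -6) = -1)
Function('l')(B) = 8 (Function('l')(B) = Add(Add(6, 3), -1) = Add(9, -1) = 8)
Pow(Add(Function('m')(Function('l')(a), 5), -46), 2) = Pow(Add(Mul(8, 5), -46), 2) = Pow(Add(40, -46), 2) = Pow(-6, 2) = 36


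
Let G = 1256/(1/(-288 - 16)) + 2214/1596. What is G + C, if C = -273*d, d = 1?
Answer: -101637433/266 ≈ -3.8210e+5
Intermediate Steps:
C = -273 (C = -273*1 = -273)
G = -101564815/266 (G = 1256/(1/(-304)) + 2214*(1/1596) = 1256/(-1/304) + 369/266 = 1256*(-304) + 369/266 = -381824 + 369/266 = -101564815/266 ≈ -3.8182e+5)
G + C = -101564815/266 - 273 = -101637433/266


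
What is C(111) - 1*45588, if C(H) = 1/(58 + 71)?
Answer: -5880851/129 ≈ -45588.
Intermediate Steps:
C(H) = 1/129
C(111) - 1*45588 = 1/129 - 1*45588 = 1/129 - 45588 = -5880851/129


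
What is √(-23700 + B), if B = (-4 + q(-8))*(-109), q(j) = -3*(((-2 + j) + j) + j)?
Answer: I*√31766 ≈ 178.23*I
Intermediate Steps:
q(j) = 6 - 9*j (q(j) = -3*((-2 + 2*j) + j) = -3*(-2 + 3*j) = 6 - 9*j)
B = -8066 (B = (-4 + (6 - 9*(-8)))*(-109) = (-4 + (6 + 72))*(-109) = (-4 + 78)*(-109) = 74*(-109) = -8066)
√(-23700 + B) = √(-23700 - 8066) = √(-31766) = I*√31766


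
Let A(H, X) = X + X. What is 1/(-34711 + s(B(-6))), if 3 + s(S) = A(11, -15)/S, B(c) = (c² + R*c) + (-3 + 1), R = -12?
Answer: -53/1839857 ≈ -2.8807e-5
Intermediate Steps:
A(H, X) = 2*X
B(c) = -2 + c² - 12*c (B(c) = (c² - 12*c) + (-3 + 1) = (c² - 12*c) - 2 = -2 + c² - 12*c)
s(S) = -3 - 30/S (s(S) = -3 + (2*(-15))/S = -3 - 30/S)
1/(-34711 + s(B(-6))) = 1/(-34711 + (-3 - 30/(-2 + (-6)² - 12*(-6)))) = 1/(-34711 + (-3 - 30/(-2 + 36 + 72))) = 1/(-34711 + (-3 - 30/106)) = 1/(-34711 + (-3 - 30*1/106)) = 1/(-34711 + (-3 - 15/53)) = 1/(-34711 - 174/53) = 1/(-1839857/53) = -53/1839857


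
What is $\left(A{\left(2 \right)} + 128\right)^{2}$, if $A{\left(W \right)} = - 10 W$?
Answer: $11664$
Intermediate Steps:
$\left(A{\left(2 \right)} + 128\right)^{2} = \left(\left(-10\right) 2 + 128\right)^{2} = \left(-20 + 128\right)^{2} = 108^{2} = 11664$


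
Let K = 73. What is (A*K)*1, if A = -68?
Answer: -4964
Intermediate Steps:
(A*K)*1 = -68*73*1 = -4964*1 = -4964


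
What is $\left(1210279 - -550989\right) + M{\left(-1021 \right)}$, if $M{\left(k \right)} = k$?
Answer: $1760247$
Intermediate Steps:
$\left(1210279 - -550989\right) + M{\left(-1021 \right)} = \left(1210279 - -550989\right) - 1021 = \left(1210279 + \left(-101069 + 652058\right)\right) - 1021 = \left(1210279 + 550989\right) - 1021 = 1761268 - 1021 = 1760247$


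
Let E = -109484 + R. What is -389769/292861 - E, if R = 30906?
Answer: 23012041889/292861 ≈ 78577.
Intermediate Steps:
E = -78578 (E = -109484 + 30906 = -78578)
-389769/292861 - E = -389769/292861 - 1*(-78578) = -389769*1/292861 + 78578 = -389769/292861 + 78578 = 23012041889/292861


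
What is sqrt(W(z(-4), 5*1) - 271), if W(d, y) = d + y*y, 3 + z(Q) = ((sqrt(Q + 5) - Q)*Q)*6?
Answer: 3*I*sqrt(41) ≈ 19.209*I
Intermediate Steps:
z(Q) = -3 + 6*Q*(sqrt(5 + Q) - Q) (z(Q) = -3 + ((sqrt(Q + 5) - Q)*Q)*6 = -3 + ((sqrt(5 + Q) - Q)*Q)*6 = -3 + (Q*(sqrt(5 + Q) - Q))*6 = -3 + 6*Q*(sqrt(5 + Q) - Q))
W(d, y) = d + y**2
sqrt(W(z(-4), 5*1) - 271) = sqrt(((-3 - 6*(-4)**2 + 6*(-4)*sqrt(5 - 4)) + (5*1)**2) - 271) = sqrt(((-3 - 6*16 + 6*(-4)*sqrt(1)) + 5**2) - 271) = sqrt(((-3 - 96 + 6*(-4)*1) + 25) - 271) = sqrt(((-3 - 96 - 24) + 25) - 271) = sqrt((-123 + 25) - 271) = sqrt(-98 - 271) = sqrt(-369) = 3*I*sqrt(41)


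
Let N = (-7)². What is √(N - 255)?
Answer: I*√206 ≈ 14.353*I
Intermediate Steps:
N = 49
√(N - 255) = √(49 - 255) = √(-206) = I*√206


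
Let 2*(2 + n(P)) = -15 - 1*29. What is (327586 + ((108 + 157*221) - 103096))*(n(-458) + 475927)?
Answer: 123399268385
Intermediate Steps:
n(P) = -24 (n(P) = -2 + (-15 - 1*29)/2 = -2 + (-15 - 29)/2 = -2 + (1/2)*(-44) = -2 - 22 = -24)
(327586 + ((108 + 157*221) - 103096))*(n(-458) + 475927) = (327586 + ((108 + 157*221) - 103096))*(-24 + 475927) = (327586 + ((108 + 34697) - 103096))*475903 = (327586 + (34805 - 103096))*475903 = (327586 - 68291)*475903 = 259295*475903 = 123399268385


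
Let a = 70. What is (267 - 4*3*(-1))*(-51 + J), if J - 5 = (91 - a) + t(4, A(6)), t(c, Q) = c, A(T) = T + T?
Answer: -5859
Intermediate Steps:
A(T) = 2*T
J = 30 (J = 5 + ((91 - 1*70) + 4) = 5 + ((91 - 70) + 4) = 5 + (21 + 4) = 5 + 25 = 30)
(267 - 4*3*(-1))*(-51 + J) = (267 - 4*3*(-1))*(-51 + 30) = (267 - 12*(-1))*(-21) = (267 + 12)*(-21) = 279*(-21) = -5859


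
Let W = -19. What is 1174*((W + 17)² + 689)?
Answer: 813582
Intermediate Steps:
1174*((W + 17)² + 689) = 1174*((-19 + 17)² + 689) = 1174*((-2)² + 689) = 1174*(4 + 689) = 1174*693 = 813582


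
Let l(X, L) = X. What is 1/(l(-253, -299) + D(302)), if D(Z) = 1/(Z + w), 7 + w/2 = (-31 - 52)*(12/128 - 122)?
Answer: -328391/83082907 ≈ -0.0039526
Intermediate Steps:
w = 323559/16 (w = -14 + 2*((-31 - 52)*(12/128 - 122)) = -14 + 2*(-83*(12*(1/128) - 122)) = -14 + 2*(-83*(3/32 - 122)) = -14 + 2*(-83*(-3901/32)) = -14 + 2*(323783/32) = -14 + 323783/16 = 323559/16 ≈ 20222.)
D(Z) = 1/(323559/16 + Z) (D(Z) = 1/(Z + 323559/16) = 1/(323559/16 + Z))
1/(l(-253, -299) + D(302)) = 1/(-253 + 16/(323559 + 16*302)) = 1/(-253 + 16/(323559 + 4832)) = 1/(-253 + 16/328391) = 1/(-83082907/328391) = -328391/83082907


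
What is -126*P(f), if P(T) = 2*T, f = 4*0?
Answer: 0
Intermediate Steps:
f = 0
-126*P(f) = -252*0 = -126*0 = 0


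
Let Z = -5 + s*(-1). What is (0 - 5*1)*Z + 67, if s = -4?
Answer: 72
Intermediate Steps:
Z = -1 (Z = -5 - 4*(-1) = -5 + 4 = -1)
(0 - 5*1)*Z + 67 = (0 - 5*1)*(-1) + 67 = (0 - 5)*(-1) + 67 = -5*(-1) + 67 = 5 + 67 = 72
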